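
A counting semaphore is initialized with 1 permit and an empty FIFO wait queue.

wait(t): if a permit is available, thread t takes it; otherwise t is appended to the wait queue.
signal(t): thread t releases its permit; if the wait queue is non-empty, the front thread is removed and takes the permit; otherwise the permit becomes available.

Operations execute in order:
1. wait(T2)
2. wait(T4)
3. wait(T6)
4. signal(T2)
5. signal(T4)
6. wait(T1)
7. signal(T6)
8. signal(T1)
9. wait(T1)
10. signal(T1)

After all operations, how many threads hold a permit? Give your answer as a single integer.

Step 1: wait(T2) -> count=0 queue=[] holders={T2}
Step 2: wait(T4) -> count=0 queue=[T4] holders={T2}
Step 3: wait(T6) -> count=0 queue=[T4,T6] holders={T2}
Step 4: signal(T2) -> count=0 queue=[T6] holders={T4}
Step 5: signal(T4) -> count=0 queue=[] holders={T6}
Step 6: wait(T1) -> count=0 queue=[T1] holders={T6}
Step 7: signal(T6) -> count=0 queue=[] holders={T1}
Step 8: signal(T1) -> count=1 queue=[] holders={none}
Step 9: wait(T1) -> count=0 queue=[] holders={T1}
Step 10: signal(T1) -> count=1 queue=[] holders={none}
Final holders: {none} -> 0 thread(s)

Answer: 0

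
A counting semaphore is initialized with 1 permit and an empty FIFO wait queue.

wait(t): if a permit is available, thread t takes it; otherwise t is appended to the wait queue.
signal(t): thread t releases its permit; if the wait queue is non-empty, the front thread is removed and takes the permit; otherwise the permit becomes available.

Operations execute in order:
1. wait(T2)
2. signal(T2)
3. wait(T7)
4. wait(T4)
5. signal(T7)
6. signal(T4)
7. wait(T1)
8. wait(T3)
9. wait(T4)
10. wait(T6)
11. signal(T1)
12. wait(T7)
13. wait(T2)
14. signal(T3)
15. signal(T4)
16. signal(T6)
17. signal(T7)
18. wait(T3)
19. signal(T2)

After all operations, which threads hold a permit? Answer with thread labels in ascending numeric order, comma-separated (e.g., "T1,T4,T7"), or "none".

Answer: T3

Derivation:
Step 1: wait(T2) -> count=0 queue=[] holders={T2}
Step 2: signal(T2) -> count=1 queue=[] holders={none}
Step 3: wait(T7) -> count=0 queue=[] holders={T7}
Step 4: wait(T4) -> count=0 queue=[T4] holders={T7}
Step 5: signal(T7) -> count=0 queue=[] holders={T4}
Step 6: signal(T4) -> count=1 queue=[] holders={none}
Step 7: wait(T1) -> count=0 queue=[] holders={T1}
Step 8: wait(T3) -> count=0 queue=[T3] holders={T1}
Step 9: wait(T4) -> count=0 queue=[T3,T4] holders={T1}
Step 10: wait(T6) -> count=0 queue=[T3,T4,T6] holders={T1}
Step 11: signal(T1) -> count=0 queue=[T4,T6] holders={T3}
Step 12: wait(T7) -> count=0 queue=[T4,T6,T7] holders={T3}
Step 13: wait(T2) -> count=0 queue=[T4,T6,T7,T2] holders={T3}
Step 14: signal(T3) -> count=0 queue=[T6,T7,T2] holders={T4}
Step 15: signal(T4) -> count=0 queue=[T7,T2] holders={T6}
Step 16: signal(T6) -> count=0 queue=[T2] holders={T7}
Step 17: signal(T7) -> count=0 queue=[] holders={T2}
Step 18: wait(T3) -> count=0 queue=[T3] holders={T2}
Step 19: signal(T2) -> count=0 queue=[] holders={T3}
Final holders: T3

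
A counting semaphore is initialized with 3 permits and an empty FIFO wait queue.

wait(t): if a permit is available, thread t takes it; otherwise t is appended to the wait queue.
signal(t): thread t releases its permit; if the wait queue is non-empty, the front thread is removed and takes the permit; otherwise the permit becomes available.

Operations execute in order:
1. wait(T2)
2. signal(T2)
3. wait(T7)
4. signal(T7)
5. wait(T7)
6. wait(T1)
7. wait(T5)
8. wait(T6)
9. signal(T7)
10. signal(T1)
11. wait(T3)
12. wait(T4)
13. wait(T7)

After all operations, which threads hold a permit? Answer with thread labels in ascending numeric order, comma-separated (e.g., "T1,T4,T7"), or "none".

Answer: T3,T5,T6

Derivation:
Step 1: wait(T2) -> count=2 queue=[] holders={T2}
Step 2: signal(T2) -> count=3 queue=[] holders={none}
Step 3: wait(T7) -> count=2 queue=[] holders={T7}
Step 4: signal(T7) -> count=3 queue=[] holders={none}
Step 5: wait(T7) -> count=2 queue=[] holders={T7}
Step 6: wait(T1) -> count=1 queue=[] holders={T1,T7}
Step 7: wait(T5) -> count=0 queue=[] holders={T1,T5,T7}
Step 8: wait(T6) -> count=0 queue=[T6] holders={T1,T5,T7}
Step 9: signal(T7) -> count=0 queue=[] holders={T1,T5,T6}
Step 10: signal(T1) -> count=1 queue=[] holders={T5,T6}
Step 11: wait(T3) -> count=0 queue=[] holders={T3,T5,T6}
Step 12: wait(T4) -> count=0 queue=[T4] holders={T3,T5,T6}
Step 13: wait(T7) -> count=0 queue=[T4,T7] holders={T3,T5,T6}
Final holders: T3,T5,T6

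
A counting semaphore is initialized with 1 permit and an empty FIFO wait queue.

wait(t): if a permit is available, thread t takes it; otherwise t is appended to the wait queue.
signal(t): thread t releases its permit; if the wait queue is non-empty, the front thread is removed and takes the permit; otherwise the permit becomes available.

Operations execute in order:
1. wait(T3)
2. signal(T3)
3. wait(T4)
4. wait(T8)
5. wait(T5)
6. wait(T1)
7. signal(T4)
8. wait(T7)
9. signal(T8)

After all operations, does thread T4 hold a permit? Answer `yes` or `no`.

Step 1: wait(T3) -> count=0 queue=[] holders={T3}
Step 2: signal(T3) -> count=1 queue=[] holders={none}
Step 3: wait(T4) -> count=0 queue=[] holders={T4}
Step 4: wait(T8) -> count=0 queue=[T8] holders={T4}
Step 5: wait(T5) -> count=0 queue=[T8,T5] holders={T4}
Step 6: wait(T1) -> count=0 queue=[T8,T5,T1] holders={T4}
Step 7: signal(T4) -> count=0 queue=[T5,T1] holders={T8}
Step 8: wait(T7) -> count=0 queue=[T5,T1,T7] holders={T8}
Step 9: signal(T8) -> count=0 queue=[T1,T7] holders={T5}
Final holders: {T5} -> T4 not in holders

Answer: no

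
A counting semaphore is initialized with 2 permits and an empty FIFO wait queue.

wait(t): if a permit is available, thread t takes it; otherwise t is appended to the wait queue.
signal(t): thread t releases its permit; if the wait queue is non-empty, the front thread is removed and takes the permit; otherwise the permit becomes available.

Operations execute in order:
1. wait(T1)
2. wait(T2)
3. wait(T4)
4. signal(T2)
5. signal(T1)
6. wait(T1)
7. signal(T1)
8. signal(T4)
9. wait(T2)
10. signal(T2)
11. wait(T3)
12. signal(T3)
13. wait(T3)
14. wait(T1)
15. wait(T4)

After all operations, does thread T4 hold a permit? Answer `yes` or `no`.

Step 1: wait(T1) -> count=1 queue=[] holders={T1}
Step 2: wait(T2) -> count=0 queue=[] holders={T1,T2}
Step 3: wait(T4) -> count=0 queue=[T4] holders={T1,T2}
Step 4: signal(T2) -> count=0 queue=[] holders={T1,T4}
Step 5: signal(T1) -> count=1 queue=[] holders={T4}
Step 6: wait(T1) -> count=0 queue=[] holders={T1,T4}
Step 7: signal(T1) -> count=1 queue=[] holders={T4}
Step 8: signal(T4) -> count=2 queue=[] holders={none}
Step 9: wait(T2) -> count=1 queue=[] holders={T2}
Step 10: signal(T2) -> count=2 queue=[] holders={none}
Step 11: wait(T3) -> count=1 queue=[] holders={T3}
Step 12: signal(T3) -> count=2 queue=[] holders={none}
Step 13: wait(T3) -> count=1 queue=[] holders={T3}
Step 14: wait(T1) -> count=0 queue=[] holders={T1,T3}
Step 15: wait(T4) -> count=0 queue=[T4] holders={T1,T3}
Final holders: {T1,T3} -> T4 not in holders

Answer: no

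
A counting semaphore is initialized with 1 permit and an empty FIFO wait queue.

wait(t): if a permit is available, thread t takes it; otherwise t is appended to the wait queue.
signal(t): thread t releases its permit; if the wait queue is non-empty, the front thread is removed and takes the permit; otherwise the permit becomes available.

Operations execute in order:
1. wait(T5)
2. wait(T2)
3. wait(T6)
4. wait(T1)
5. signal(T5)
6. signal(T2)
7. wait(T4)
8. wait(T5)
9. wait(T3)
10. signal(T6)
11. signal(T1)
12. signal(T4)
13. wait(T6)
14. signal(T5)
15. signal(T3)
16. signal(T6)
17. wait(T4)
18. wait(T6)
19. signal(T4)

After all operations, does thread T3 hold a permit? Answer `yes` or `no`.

Answer: no

Derivation:
Step 1: wait(T5) -> count=0 queue=[] holders={T5}
Step 2: wait(T2) -> count=0 queue=[T2] holders={T5}
Step 3: wait(T6) -> count=0 queue=[T2,T6] holders={T5}
Step 4: wait(T1) -> count=0 queue=[T2,T6,T1] holders={T5}
Step 5: signal(T5) -> count=0 queue=[T6,T1] holders={T2}
Step 6: signal(T2) -> count=0 queue=[T1] holders={T6}
Step 7: wait(T4) -> count=0 queue=[T1,T4] holders={T6}
Step 8: wait(T5) -> count=0 queue=[T1,T4,T5] holders={T6}
Step 9: wait(T3) -> count=0 queue=[T1,T4,T5,T3] holders={T6}
Step 10: signal(T6) -> count=0 queue=[T4,T5,T3] holders={T1}
Step 11: signal(T1) -> count=0 queue=[T5,T3] holders={T4}
Step 12: signal(T4) -> count=0 queue=[T3] holders={T5}
Step 13: wait(T6) -> count=0 queue=[T3,T6] holders={T5}
Step 14: signal(T5) -> count=0 queue=[T6] holders={T3}
Step 15: signal(T3) -> count=0 queue=[] holders={T6}
Step 16: signal(T6) -> count=1 queue=[] holders={none}
Step 17: wait(T4) -> count=0 queue=[] holders={T4}
Step 18: wait(T6) -> count=0 queue=[T6] holders={T4}
Step 19: signal(T4) -> count=0 queue=[] holders={T6}
Final holders: {T6} -> T3 not in holders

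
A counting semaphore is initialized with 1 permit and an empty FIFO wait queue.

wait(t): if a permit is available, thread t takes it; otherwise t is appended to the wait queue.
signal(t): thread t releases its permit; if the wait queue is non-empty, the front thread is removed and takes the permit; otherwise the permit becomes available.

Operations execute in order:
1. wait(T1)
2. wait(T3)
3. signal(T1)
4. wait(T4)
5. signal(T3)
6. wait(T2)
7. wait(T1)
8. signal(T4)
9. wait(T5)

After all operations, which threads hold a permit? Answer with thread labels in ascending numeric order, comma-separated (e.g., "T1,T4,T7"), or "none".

Answer: T2

Derivation:
Step 1: wait(T1) -> count=0 queue=[] holders={T1}
Step 2: wait(T3) -> count=0 queue=[T3] holders={T1}
Step 3: signal(T1) -> count=0 queue=[] holders={T3}
Step 4: wait(T4) -> count=0 queue=[T4] holders={T3}
Step 5: signal(T3) -> count=0 queue=[] holders={T4}
Step 6: wait(T2) -> count=0 queue=[T2] holders={T4}
Step 7: wait(T1) -> count=0 queue=[T2,T1] holders={T4}
Step 8: signal(T4) -> count=0 queue=[T1] holders={T2}
Step 9: wait(T5) -> count=0 queue=[T1,T5] holders={T2}
Final holders: T2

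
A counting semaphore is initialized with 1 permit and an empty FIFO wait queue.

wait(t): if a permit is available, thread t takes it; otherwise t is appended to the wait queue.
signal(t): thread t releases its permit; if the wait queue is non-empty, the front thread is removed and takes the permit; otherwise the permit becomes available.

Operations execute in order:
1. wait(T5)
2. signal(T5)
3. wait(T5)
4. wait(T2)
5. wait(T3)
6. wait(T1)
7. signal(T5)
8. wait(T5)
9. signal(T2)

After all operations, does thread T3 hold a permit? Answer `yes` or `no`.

Step 1: wait(T5) -> count=0 queue=[] holders={T5}
Step 2: signal(T5) -> count=1 queue=[] holders={none}
Step 3: wait(T5) -> count=0 queue=[] holders={T5}
Step 4: wait(T2) -> count=0 queue=[T2] holders={T5}
Step 5: wait(T3) -> count=0 queue=[T2,T3] holders={T5}
Step 6: wait(T1) -> count=0 queue=[T2,T3,T1] holders={T5}
Step 7: signal(T5) -> count=0 queue=[T3,T1] holders={T2}
Step 8: wait(T5) -> count=0 queue=[T3,T1,T5] holders={T2}
Step 9: signal(T2) -> count=0 queue=[T1,T5] holders={T3}
Final holders: {T3} -> T3 in holders

Answer: yes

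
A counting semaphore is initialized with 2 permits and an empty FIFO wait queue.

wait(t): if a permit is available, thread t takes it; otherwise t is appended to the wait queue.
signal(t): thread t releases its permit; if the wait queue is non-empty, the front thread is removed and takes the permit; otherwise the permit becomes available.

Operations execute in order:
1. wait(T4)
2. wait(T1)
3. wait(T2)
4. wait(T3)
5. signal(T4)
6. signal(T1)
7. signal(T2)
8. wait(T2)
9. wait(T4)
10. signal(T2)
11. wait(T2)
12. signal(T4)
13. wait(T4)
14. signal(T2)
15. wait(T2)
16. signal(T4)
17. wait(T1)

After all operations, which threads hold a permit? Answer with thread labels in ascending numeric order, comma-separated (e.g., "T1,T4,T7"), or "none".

Answer: T2,T3

Derivation:
Step 1: wait(T4) -> count=1 queue=[] holders={T4}
Step 2: wait(T1) -> count=0 queue=[] holders={T1,T4}
Step 3: wait(T2) -> count=0 queue=[T2] holders={T1,T4}
Step 4: wait(T3) -> count=0 queue=[T2,T3] holders={T1,T4}
Step 5: signal(T4) -> count=0 queue=[T3] holders={T1,T2}
Step 6: signal(T1) -> count=0 queue=[] holders={T2,T3}
Step 7: signal(T2) -> count=1 queue=[] holders={T3}
Step 8: wait(T2) -> count=0 queue=[] holders={T2,T3}
Step 9: wait(T4) -> count=0 queue=[T4] holders={T2,T3}
Step 10: signal(T2) -> count=0 queue=[] holders={T3,T4}
Step 11: wait(T2) -> count=0 queue=[T2] holders={T3,T4}
Step 12: signal(T4) -> count=0 queue=[] holders={T2,T3}
Step 13: wait(T4) -> count=0 queue=[T4] holders={T2,T3}
Step 14: signal(T2) -> count=0 queue=[] holders={T3,T4}
Step 15: wait(T2) -> count=0 queue=[T2] holders={T3,T4}
Step 16: signal(T4) -> count=0 queue=[] holders={T2,T3}
Step 17: wait(T1) -> count=0 queue=[T1] holders={T2,T3}
Final holders: T2,T3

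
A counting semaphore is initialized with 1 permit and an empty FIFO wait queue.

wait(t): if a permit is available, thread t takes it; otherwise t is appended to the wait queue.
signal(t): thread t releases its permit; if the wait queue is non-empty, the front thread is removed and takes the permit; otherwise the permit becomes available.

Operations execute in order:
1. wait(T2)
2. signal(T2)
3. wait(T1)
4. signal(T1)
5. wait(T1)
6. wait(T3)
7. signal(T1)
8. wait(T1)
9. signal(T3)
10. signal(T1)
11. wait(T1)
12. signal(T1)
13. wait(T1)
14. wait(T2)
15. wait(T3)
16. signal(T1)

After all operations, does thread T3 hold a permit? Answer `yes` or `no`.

Answer: no

Derivation:
Step 1: wait(T2) -> count=0 queue=[] holders={T2}
Step 2: signal(T2) -> count=1 queue=[] holders={none}
Step 3: wait(T1) -> count=0 queue=[] holders={T1}
Step 4: signal(T1) -> count=1 queue=[] holders={none}
Step 5: wait(T1) -> count=0 queue=[] holders={T1}
Step 6: wait(T3) -> count=0 queue=[T3] holders={T1}
Step 7: signal(T1) -> count=0 queue=[] holders={T3}
Step 8: wait(T1) -> count=0 queue=[T1] holders={T3}
Step 9: signal(T3) -> count=0 queue=[] holders={T1}
Step 10: signal(T1) -> count=1 queue=[] holders={none}
Step 11: wait(T1) -> count=0 queue=[] holders={T1}
Step 12: signal(T1) -> count=1 queue=[] holders={none}
Step 13: wait(T1) -> count=0 queue=[] holders={T1}
Step 14: wait(T2) -> count=0 queue=[T2] holders={T1}
Step 15: wait(T3) -> count=0 queue=[T2,T3] holders={T1}
Step 16: signal(T1) -> count=0 queue=[T3] holders={T2}
Final holders: {T2} -> T3 not in holders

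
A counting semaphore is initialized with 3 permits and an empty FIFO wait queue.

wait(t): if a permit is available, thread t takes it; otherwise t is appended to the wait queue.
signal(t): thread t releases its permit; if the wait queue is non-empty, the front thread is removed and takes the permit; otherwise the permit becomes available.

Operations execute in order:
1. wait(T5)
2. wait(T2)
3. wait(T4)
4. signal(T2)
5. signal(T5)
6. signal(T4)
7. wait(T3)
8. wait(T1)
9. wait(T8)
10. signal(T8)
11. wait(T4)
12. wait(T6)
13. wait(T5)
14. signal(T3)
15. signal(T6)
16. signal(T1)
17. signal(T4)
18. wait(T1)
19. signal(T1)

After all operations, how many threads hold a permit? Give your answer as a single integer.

Answer: 1

Derivation:
Step 1: wait(T5) -> count=2 queue=[] holders={T5}
Step 2: wait(T2) -> count=1 queue=[] holders={T2,T5}
Step 3: wait(T4) -> count=0 queue=[] holders={T2,T4,T5}
Step 4: signal(T2) -> count=1 queue=[] holders={T4,T5}
Step 5: signal(T5) -> count=2 queue=[] holders={T4}
Step 6: signal(T4) -> count=3 queue=[] holders={none}
Step 7: wait(T3) -> count=2 queue=[] holders={T3}
Step 8: wait(T1) -> count=1 queue=[] holders={T1,T3}
Step 9: wait(T8) -> count=0 queue=[] holders={T1,T3,T8}
Step 10: signal(T8) -> count=1 queue=[] holders={T1,T3}
Step 11: wait(T4) -> count=0 queue=[] holders={T1,T3,T4}
Step 12: wait(T6) -> count=0 queue=[T6] holders={T1,T3,T4}
Step 13: wait(T5) -> count=0 queue=[T6,T5] holders={T1,T3,T4}
Step 14: signal(T3) -> count=0 queue=[T5] holders={T1,T4,T6}
Step 15: signal(T6) -> count=0 queue=[] holders={T1,T4,T5}
Step 16: signal(T1) -> count=1 queue=[] holders={T4,T5}
Step 17: signal(T4) -> count=2 queue=[] holders={T5}
Step 18: wait(T1) -> count=1 queue=[] holders={T1,T5}
Step 19: signal(T1) -> count=2 queue=[] holders={T5}
Final holders: {T5} -> 1 thread(s)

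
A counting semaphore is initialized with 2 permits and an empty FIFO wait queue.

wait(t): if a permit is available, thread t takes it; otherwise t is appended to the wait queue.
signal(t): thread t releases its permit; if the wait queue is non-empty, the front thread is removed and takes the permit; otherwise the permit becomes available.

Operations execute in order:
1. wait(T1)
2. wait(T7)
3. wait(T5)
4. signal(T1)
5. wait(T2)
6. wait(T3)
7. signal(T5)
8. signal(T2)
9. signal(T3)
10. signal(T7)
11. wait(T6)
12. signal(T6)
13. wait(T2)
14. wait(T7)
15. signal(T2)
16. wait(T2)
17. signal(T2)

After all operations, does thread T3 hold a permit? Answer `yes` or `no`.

Answer: no

Derivation:
Step 1: wait(T1) -> count=1 queue=[] holders={T1}
Step 2: wait(T7) -> count=0 queue=[] holders={T1,T7}
Step 3: wait(T5) -> count=0 queue=[T5] holders={T1,T7}
Step 4: signal(T1) -> count=0 queue=[] holders={T5,T7}
Step 5: wait(T2) -> count=0 queue=[T2] holders={T5,T7}
Step 6: wait(T3) -> count=0 queue=[T2,T3] holders={T5,T7}
Step 7: signal(T5) -> count=0 queue=[T3] holders={T2,T7}
Step 8: signal(T2) -> count=0 queue=[] holders={T3,T7}
Step 9: signal(T3) -> count=1 queue=[] holders={T7}
Step 10: signal(T7) -> count=2 queue=[] holders={none}
Step 11: wait(T6) -> count=1 queue=[] holders={T6}
Step 12: signal(T6) -> count=2 queue=[] holders={none}
Step 13: wait(T2) -> count=1 queue=[] holders={T2}
Step 14: wait(T7) -> count=0 queue=[] holders={T2,T7}
Step 15: signal(T2) -> count=1 queue=[] holders={T7}
Step 16: wait(T2) -> count=0 queue=[] holders={T2,T7}
Step 17: signal(T2) -> count=1 queue=[] holders={T7}
Final holders: {T7} -> T3 not in holders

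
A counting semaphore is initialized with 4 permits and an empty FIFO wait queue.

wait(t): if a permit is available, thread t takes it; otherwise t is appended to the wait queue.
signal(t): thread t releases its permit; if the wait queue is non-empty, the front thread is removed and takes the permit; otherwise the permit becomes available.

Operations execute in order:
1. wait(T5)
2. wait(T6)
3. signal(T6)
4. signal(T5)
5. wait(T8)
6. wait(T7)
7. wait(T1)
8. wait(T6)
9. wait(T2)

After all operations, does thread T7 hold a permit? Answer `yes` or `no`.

Step 1: wait(T5) -> count=3 queue=[] holders={T5}
Step 2: wait(T6) -> count=2 queue=[] holders={T5,T6}
Step 3: signal(T6) -> count=3 queue=[] holders={T5}
Step 4: signal(T5) -> count=4 queue=[] holders={none}
Step 5: wait(T8) -> count=3 queue=[] holders={T8}
Step 6: wait(T7) -> count=2 queue=[] holders={T7,T8}
Step 7: wait(T1) -> count=1 queue=[] holders={T1,T7,T8}
Step 8: wait(T6) -> count=0 queue=[] holders={T1,T6,T7,T8}
Step 9: wait(T2) -> count=0 queue=[T2] holders={T1,T6,T7,T8}
Final holders: {T1,T6,T7,T8} -> T7 in holders

Answer: yes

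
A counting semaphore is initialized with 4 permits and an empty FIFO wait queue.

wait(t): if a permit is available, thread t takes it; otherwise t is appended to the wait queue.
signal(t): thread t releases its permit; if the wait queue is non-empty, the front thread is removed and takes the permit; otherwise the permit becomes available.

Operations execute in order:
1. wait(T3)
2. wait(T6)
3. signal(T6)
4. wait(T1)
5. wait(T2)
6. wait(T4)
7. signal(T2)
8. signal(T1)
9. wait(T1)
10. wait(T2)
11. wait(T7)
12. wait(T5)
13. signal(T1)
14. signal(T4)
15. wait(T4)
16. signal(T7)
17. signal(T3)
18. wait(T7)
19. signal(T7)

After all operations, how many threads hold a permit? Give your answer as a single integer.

Step 1: wait(T3) -> count=3 queue=[] holders={T3}
Step 2: wait(T6) -> count=2 queue=[] holders={T3,T6}
Step 3: signal(T6) -> count=3 queue=[] holders={T3}
Step 4: wait(T1) -> count=2 queue=[] holders={T1,T3}
Step 5: wait(T2) -> count=1 queue=[] holders={T1,T2,T3}
Step 6: wait(T4) -> count=0 queue=[] holders={T1,T2,T3,T4}
Step 7: signal(T2) -> count=1 queue=[] holders={T1,T3,T4}
Step 8: signal(T1) -> count=2 queue=[] holders={T3,T4}
Step 9: wait(T1) -> count=1 queue=[] holders={T1,T3,T4}
Step 10: wait(T2) -> count=0 queue=[] holders={T1,T2,T3,T4}
Step 11: wait(T7) -> count=0 queue=[T7] holders={T1,T2,T3,T4}
Step 12: wait(T5) -> count=0 queue=[T7,T5] holders={T1,T2,T3,T4}
Step 13: signal(T1) -> count=0 queue=[T5] holders={T2,T3,T4,T7}
Step 14: signal(T4) -> count=0 queue=[] holders={T2,T3,T5,T7}
Step 15: wait(T4) -> count=0 queue=[T4] holders={T2,T3,T5,T7}
Step 16: signal(T7) -> count=0 queue=[] holders={T2,T3,T4,T5}
Step 17: signal(T3) -> count=1 queue=[] holders={T2,T4,T5}
Step 18: wait(T7) -> count=0 queue=[] holders={T2,T4,T5,T7}
Step 19: signal(T7) -> count=1 queue=[] holders={T2,T4,T5}
Final holders: {T2,T4,T5} -> 3 thread(s)

Answer: 3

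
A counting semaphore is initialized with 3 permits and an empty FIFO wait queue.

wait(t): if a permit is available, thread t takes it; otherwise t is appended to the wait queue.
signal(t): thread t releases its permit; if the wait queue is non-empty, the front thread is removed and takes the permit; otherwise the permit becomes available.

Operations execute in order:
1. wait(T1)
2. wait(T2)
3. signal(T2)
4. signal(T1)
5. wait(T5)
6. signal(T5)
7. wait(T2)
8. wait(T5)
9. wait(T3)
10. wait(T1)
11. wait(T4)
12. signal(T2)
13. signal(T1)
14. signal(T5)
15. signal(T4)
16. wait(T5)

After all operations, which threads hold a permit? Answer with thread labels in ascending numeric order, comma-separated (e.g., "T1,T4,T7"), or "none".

Step 1: wait(T1) -> count=2 queue=[] holders={T1}
Step 2: wait(T2) -> count=1 queue=[] holders={T1,T2}
Step 3: signal(T2) -> count=2 queue=[] holders={T1}
Step 4: signal(T1) -> count=3 queue=[] holders={none}
Step 5: wait(T5) -> count=2 queue=[] holders={T5}
Step 6: signal(T5) -> count=3 queue=[] holders={none}
Step 7: wait(T2) -> count=2 queue=[] holders={T2}
Step 8: wait(T5) -> count=1 queue=[] holders={T2,T5}
Step 9: wait(T3) -> count=0 queue=[] holders={T2,T3,T5}
Step 10: wait(T1) -> count=0 queue=[T1] holders={T2,T3,T5}
Step 11: wait(T4) -> count=0 queue=[T1,T4] holders={T2,T3,T5}
Step 12: signal(T2) -> count=0 queue=[T4] holders={T1,T3,T5}
Step 13: signal(T1) -> count=0 queue=[] holders={T3,T4,T5}
Step 14: signal(T5) -> count=1 queue=[] holders={T3,T4}
Step 15: signal(T4) -> count=2 queue=[] holders={T3}
Step 16: wait(T5) -> count=1 queue=[] holders={T3,T5}
Final holders: T3,T5

Answer: T3,T5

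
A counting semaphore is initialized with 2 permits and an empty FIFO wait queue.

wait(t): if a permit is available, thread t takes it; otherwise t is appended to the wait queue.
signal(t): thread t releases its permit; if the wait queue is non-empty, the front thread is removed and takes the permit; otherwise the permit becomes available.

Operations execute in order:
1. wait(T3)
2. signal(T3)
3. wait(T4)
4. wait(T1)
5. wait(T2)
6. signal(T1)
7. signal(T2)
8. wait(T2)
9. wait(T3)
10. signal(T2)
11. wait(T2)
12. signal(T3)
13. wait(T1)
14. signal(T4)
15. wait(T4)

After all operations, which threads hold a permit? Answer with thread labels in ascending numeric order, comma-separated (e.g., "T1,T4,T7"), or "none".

Step 1: wait(T3) -> count=1 queue=[] holders={T3}
Step 2: signal(T3) -> count=2 queue=[] holders={none}
Step 3: wait(T4) -> count=1 queue=[] holders={T4}
Step 4: wait(T1) -> count=0 queue=[] holders={T1,T4}
Step 5: wait(T2) -> count=0 queue=[T2] holders={T1,T4}
Step 6: signal(T1) -> count=0 queue=[] holders={T2,T4}
Step 7: signal(T2) -> count=1 queue=[] holders={T4}
Step 8: wait(T2) -> count=0 queue=[] holders={T2,T4}
Step 9: wait(T3) -> count=0 queue=[T3] holders={T2,T4}
Step 10: signal(T2) -> count=0 queue=[] holders={T3,T4}
Step 11: wait(T2) -> count=0 queue=[T2] holders={T3,T4}
Step 12: signal(T3) -> count=0 queue=[] holders={T2,T4}
Step 13: wait(T1) -> count=0 queue=[T1] holders={T2,T4}
Step 14: signal(T4) -> count=0 queue=[] holders={T1,T2}
Step 15: wait(T4) -> count=0 queue=[T4] holders={T1,T2}
Final holders: T1,T2

Answer: T1,T2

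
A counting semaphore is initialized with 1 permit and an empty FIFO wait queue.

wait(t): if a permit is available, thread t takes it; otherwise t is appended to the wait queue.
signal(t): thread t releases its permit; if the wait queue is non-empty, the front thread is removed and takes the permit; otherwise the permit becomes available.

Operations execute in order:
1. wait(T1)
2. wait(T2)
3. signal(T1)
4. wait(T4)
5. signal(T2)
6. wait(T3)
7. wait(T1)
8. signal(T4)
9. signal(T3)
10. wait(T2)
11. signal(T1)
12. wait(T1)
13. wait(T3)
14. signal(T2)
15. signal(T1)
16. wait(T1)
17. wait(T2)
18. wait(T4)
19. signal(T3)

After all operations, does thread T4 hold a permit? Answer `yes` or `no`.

Step 1: wait(T1) -> count=0 queue=[] holders={T1}
Step 2: wait(T2) -> count=0 queue=[T2] holders={T1}
Step 3: signal(T1) -> count=0 queue=[] holders={T2}
Step 4: wait(T4) -> count=0 queue=[T4] holders={T2}
Step 5: signal(T2) -> count=0 queue=[] holders={T4}
Step 6: wait(T3) -> count=0 queue=[T3] holders={T4}
Step 7: wait(T1) -> count=0 queue=[T3,T1] holders={T4}
Step 8: signal(T4) -> count=0 queue=[T1] holders={T3}
Step 9: signal(T3) -> count=0 queue=[] holders={T1}
Step 10: wait(T2) -> count=0 queue=[T2] holders={T1}
Step 11: signal(T1) -> count=0 queue=[] holders={T2}
Step 12: wait(T1) -> count=0 queue=[T1] holders={T2}
Step 13: wait(T3) -> count=0 queue=[T1,T3] holders={T2}
Step 14: signal(T2) -> count=0 queue=[T3] holders={T1}
Step 15: signal(T1) -> count=0 queue=[] holders={T3}
Step 16: wait(T1) -> count=0 queue=[T1] holders={T3}
Step 17: wait(T2) -> count=0 queue=[T1,T2] holders={T3}
Step 18: wait(T4) -> count=0 queue=[T1,T2,T4] holders={T3}
Step 19: signal(T3) -> count=0 queue=[T2,T4] holders={T1}
Final holders: {T1} -> T4 not in holders

Answer: no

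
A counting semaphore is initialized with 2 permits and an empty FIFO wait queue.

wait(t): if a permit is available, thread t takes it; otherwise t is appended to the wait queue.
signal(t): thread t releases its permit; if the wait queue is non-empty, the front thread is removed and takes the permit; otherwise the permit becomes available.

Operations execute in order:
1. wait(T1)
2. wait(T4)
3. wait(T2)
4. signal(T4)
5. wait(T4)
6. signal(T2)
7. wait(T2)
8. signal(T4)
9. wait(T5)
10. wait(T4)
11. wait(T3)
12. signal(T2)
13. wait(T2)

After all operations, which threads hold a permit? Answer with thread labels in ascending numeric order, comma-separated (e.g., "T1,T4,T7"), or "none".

Step 1: wait(T1) -> count=1 queue=[] holders={T1}
Step 2: wait(T4) -> count=0 queue=[] holders={T1,T4}
Step 3: wait(T2) -> count=0 queue=[T2] holders={T1,T4}
Step 4: signal(T4) -> count=0 queue=[] holders={T1,T2}
Step 5: wait(T4) -> count=0 queue=[T4] holders={T1,T2}
Step 6: signal(T2) -> count=0 queue=[] holders={T1,T4}
Step 7: wait(T2) -> count=0 queue=[T2] holders={T1,T4}
Step 8: signal(T4) -> count=0 queue=[] holders={T1,T2}
Step 9: wait(T5) -> count=0 queue=[T5] holders={T1,T2}
Step 10: wait(T4) -> count=0 queue=[T5,T4] holders={T1,T2}
Step 11: wait(T3) -> count=0 queue=[T5,T4,T3] holders={T1,T2}
Step 12: signal(T2) -> count=0 queue=[T4,T3] holders={T1,T5}
Step 13: wait(T2) -> count=0 queue=[T4,T3,T2] holders={T1,T5}
Final holders: T1,T5

Answer: T1,T5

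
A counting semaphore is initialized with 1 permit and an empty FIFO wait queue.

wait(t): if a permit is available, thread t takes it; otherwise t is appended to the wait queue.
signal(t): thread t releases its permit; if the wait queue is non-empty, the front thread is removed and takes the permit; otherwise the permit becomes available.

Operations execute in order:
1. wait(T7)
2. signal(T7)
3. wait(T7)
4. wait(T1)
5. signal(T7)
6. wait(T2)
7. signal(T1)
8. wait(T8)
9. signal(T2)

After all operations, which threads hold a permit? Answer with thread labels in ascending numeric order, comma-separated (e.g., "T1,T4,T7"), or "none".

Answer: T8

Derivation:
Step 1: wait(T7) -> count=0 queue=[] holders={T7}
Step 2: signal(T7) -> count=1 queue=[] holders={none}
Step 3: wait(T7) -> count=0 queue=[] holders={T7}
Step 4: wait(T1) -> count=0 queue=[T1] holders={T7}
Step 5: signal(T7) -> count=0 queue=[] holders={T1}
Step 6: wait(T2) -> count=0 queue=[T2] holders={T1}
Step 7: signal(T1) -> count=0 queue=[] holders={T2}
Step 8: wait(T8) -> count=0 queue=[T8] holders={T2}
Step 9: signal(T2) -> count=0 queue=[] holders={T8}
Final holders: T8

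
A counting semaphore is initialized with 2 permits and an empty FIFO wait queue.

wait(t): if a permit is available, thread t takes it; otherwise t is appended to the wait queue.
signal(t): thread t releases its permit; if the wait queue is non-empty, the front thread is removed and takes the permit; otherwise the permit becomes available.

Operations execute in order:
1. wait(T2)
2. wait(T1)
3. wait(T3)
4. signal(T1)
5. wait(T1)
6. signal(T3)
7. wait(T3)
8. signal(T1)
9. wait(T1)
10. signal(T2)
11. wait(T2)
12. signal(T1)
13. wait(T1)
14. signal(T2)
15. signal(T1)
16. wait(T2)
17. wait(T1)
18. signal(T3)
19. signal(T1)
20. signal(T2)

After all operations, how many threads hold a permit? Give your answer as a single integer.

Step 1: wait(T2) -> count=1 queue=[] holders={T2}
Step 2: wait(T1) -> count=0 queue=[] holders={T1,T2}
Step 3: wait(T3) -> count=0 queue=[T3] holders={T1,T2}
Step 4: signal(T1) -> count=0 queue=[] holders={T2,T3}
Step 5: wait(T1) -> count=0 queue=[T1] holders={T2,T3}
Step 6: signal(T3) -> count=0 queue=[] holders={T1,T2}
Step 7: wait(T3) -> count=0 queue=[T3] holders={T1,T2}
Step 8: signal(T1) -> count=0 queue=[] holders={T2,T3}
Step 9: wait(T1) -> count=0 queue=[T1] holders={T2,T3}
Step 10: signal(T2) -> count=0 queue=[] holders={T1,T3}
Step 11: wait(T2) -> count=0 queue=[T2] holders={T1,T3}
Step 12: signal(T1) -> count=0 queue=[] holders={T2,T3}
Step 13: wait(T1) -> count=0 queue=[T1] holders={T2,T3}
Step 14: signal(T2) -> count=0 queue=[] holders={T1,T3}
Step 15: signal(T1) -> count=1 queue=[] holders={T3}
Step 16: wait(T2) -> count=0 queue=[] holders={T2,T3}
Step 17: wait(T1) -> count=0 queue=[T1] holders={T2,T3}
Step 18: signal(T3) -> count=0 queue=[] holders={T1,T2}
Step 19: signal(T1) -> count=1 queue=[] holders={T2}
Step 20: signal(T2) -> count=2 queue=[] holders={none}
Final holders: {none} -> 0 thread(s)

Answer: 0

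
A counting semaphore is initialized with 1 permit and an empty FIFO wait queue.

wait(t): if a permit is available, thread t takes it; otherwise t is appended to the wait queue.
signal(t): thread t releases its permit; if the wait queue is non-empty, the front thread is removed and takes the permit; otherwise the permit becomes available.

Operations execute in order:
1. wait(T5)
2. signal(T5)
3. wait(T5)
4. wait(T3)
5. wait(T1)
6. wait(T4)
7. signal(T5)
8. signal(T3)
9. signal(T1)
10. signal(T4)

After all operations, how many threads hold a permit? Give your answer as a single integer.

Step 1: wait(T5) -> count=0 queue=[] holders={T5}
Step 2: signal(T5) -> count=1 queue=[] holders={none}
Step 3: wait(T5) -> count=0 queue=[] holders={T5}
Step 4: wait(T3) -> count=0 queue=[T3] holders={T5}
Step 5: wait(T1) -> count=0 queue=[T3,T1] holders={T5}
Step 6: wait(T4) -> count=0 queue=[T3,T1,T4] holders={T5}
Step 7: signal(T5) -> count=0 queue=[T1,T4] holders={T3}
Step 8: signal(T3) -> count=0 queue=[T4] holders={T1}
Step 9: signal(T1) -> count=0 queue=[] holders={T4}
Step 10: signal(T4) -> count=1 queue=[] holders={none}
Final holders: {none} -> 0 thread(s)

Answer: 0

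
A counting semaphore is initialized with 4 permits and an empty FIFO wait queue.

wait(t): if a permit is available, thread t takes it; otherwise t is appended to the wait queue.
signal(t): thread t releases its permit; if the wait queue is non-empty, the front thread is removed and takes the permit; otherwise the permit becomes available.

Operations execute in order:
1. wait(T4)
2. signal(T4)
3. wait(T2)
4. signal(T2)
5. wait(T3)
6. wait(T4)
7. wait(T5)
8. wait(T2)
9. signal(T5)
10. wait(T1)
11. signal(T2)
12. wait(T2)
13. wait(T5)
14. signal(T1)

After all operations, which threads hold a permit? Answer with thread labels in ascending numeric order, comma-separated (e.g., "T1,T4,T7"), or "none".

Answer: T2,T3,T4,T5

Derivation:
Step 1: wait(T4) -> count=3 queue=[] holders={T4}
Step 2: signal(T4) -> count=4 queue=[] holders={none}
Step 3: wait(T2) -> count=3 queue=[] holders={T2}
Step 4: signal(T2) -> count=4 queue=[] holders={none}
Step 5: wait(T3) -> count=3 queue=[] holders={T3}
Step 6: wait(T4) -> count=2 queue=[] holders={T3,T4}
Step 7: wait(T5) -> count=1 queue=[] holders={T3,T4,T5}
Step 8: wait(T2) -> count=0 queue=[] holders={T2,T3,T4,T5}
Step 9: signal(T5) -> count=1 queue=[] holders={T2,T3,T4}
Step 10: wait(T1) -> count=0 queue=[] holders={T1,T2,T3,T4}
Step 11: signal(T2) -> count=1 queue=[] holders={T1,T3,T4}
Step 12: wait(T2) -> count=0 queue=[] holders={T1,T2,T3,T4}
Step 13: wait(T5) -> count=0 queue=[T5] holders={T1,T2,T3,T4}
Step 14: signal(T1) -> count=0 queue=[] holders={T2,T3,T4,T5}
Final holders: T2,T3,T4,T5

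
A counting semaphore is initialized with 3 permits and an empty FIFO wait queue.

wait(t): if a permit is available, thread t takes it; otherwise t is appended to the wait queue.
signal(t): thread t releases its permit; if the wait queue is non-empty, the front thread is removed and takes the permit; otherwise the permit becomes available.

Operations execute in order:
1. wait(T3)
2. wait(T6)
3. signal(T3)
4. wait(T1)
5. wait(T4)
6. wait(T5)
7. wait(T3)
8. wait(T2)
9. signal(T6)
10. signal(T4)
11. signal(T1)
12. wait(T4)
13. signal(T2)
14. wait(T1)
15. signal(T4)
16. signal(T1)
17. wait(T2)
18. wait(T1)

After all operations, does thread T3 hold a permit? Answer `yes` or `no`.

Answer: yes

Derivation:
Step 1: wait(T3) -> count=2 queue=[] holders={T3}
Step 2: wait(T6) -> count=1 queue=[] holders={T3,T6}
Step 3: signal(T3) -> count=2 queue=[] holders={T6}
Step 4: wait(T1) -> count=1 queue=[] holders={T1,T6}
Step 5: wait(T4) -> count=0 queue=[] holders={T1,T4,T6}
Step 6: wait(T5) -> count=0 queue=[T5] holders={T1,T4,T6}
Step 7: wait(T3) -> count=0 queue=[T5,T3] holders={T1,T4,T6}
Step 8: wait(T2) -> count=0 queue=[T5,T3,T2] holders={T1,T4,T6}
Step 9: signal(T6) -> count=0 queue=[T3,T2] holders={T1,T4,T5}
Step 10: signal(T4) -> count=0 queue=[T2] holders={T1,T3,T5}
Step 11: signal(T1) -> count=0 queue=[] holders={T2,T3,T5}
Step 12: wait(T4) -> count=0 queue=[T4] holders={T2,T3,T5}
Step 13: signal(T2) -> count=0 queue=[] holders={T3,T4,T5}
Step 14: wait(T1) -> count=0 queue=[T1] holders={T3,T4,T5}
Step 15: signal(T4) -> count=0 queue=[] holders={T1,T3,T5}
Step 16: signal(T1) -> count=1 queue=[] holders={T3,T5}
Step 17: wait(T2) -> count=0 queue=[] holders={T2,T3,T5}
Step 18: wait(T1) -> count=0 queue=[T1] holders={T2,T3,T5}
Final holders: {T2,T3,T5} -> T3 in holders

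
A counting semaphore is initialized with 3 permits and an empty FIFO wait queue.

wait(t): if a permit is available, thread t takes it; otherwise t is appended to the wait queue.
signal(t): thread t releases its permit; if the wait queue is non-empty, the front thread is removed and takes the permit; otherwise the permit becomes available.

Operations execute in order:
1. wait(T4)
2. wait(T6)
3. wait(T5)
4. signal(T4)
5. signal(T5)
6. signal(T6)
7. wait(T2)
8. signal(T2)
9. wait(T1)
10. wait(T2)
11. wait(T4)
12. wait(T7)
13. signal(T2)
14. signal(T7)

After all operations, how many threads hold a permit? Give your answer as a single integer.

Step 1: wait(T4) -> count=2 queue=[] holders={T4}
Step 2: wait(T6) -> count=1 queue=[] holders={T4,T6}
Step 3: wait(T5) -> count=0 queue=[] holders={T4,T5,T6}
Step 4: signal(T4) -> count=1 queue=[] holders={T5,T6}
Step 5: signal(T5) -> count=2 queue=[] holders={T6}
Step 6: signal(T6) -> count=3 queue=[] holders={none}
Step 7: wait(T2) -> count=2 queue=[] holders={T2}
Step 8: signal(T2) -> count=3 queue=[] holders={none}
Step 9: wait(T1) -> count=2 queue=[] holders={T1}
Step 10: wait(T2) -> count=1 queue=[] holders={T1,T2}
Step 11: wait(T4) -> count=0 queue=[] holders={T1,T2,T4}
Step 12: wait(T7) -> count=0 queue=[T7] holders={T1,T2,T4}
Step 13: signal(T2) -> count=0 queue=[] holders={T1,T4,T7}
Step 14: signal(T7) -> count=1 queue=[] holders={T1,T4}
Final holders: {T1,T4} -> 2 thread(s)

Answer: 2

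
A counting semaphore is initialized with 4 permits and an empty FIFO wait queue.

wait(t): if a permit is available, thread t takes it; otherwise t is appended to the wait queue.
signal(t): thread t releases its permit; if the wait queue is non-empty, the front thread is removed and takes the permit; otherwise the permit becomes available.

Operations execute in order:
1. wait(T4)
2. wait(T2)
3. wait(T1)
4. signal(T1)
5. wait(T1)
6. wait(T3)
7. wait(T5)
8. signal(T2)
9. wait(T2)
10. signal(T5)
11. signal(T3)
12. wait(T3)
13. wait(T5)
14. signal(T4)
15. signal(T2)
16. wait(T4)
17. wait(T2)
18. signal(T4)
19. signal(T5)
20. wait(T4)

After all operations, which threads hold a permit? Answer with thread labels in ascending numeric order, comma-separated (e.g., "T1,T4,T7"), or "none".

Step 1: wait(T4) -> count=3 queue=[] holders={T4}
Step 2: wait(T2) -> count=2 queue=[] holders={T2,T4}
Step 3: wait(T1) -> count=1 queue=[] holders={T1,T2,T4}
Step 4: signal(T1) -> count=2 queue=[] holders={T2,T4}
Step 5: wait(T1) -> count=1 queue=[] holders={T1,T2,T4}
Step 6: wait(T3) -> count=0 queue=[] holders={T1,T2,T3,T4}
Step 7: wait(T5) -> count=0 queue=[T5] holders={T1,T2,T3,T4}
Step 8: signal(T2) -> count=0 queue=[] holders={T1,T3,T4,T5}
Step 9: wait(T2) -> count=0 queue=[T2] holders={T1,T3,T4,T5}
Step 10: signal(T5) -> count=0 queue=[] holders={T1,T2,T3,T4}
Step 11: signal(T3) -> count=1 queue=[] holders={T1,T2,T4}
Step 12: wait(T3) -> count=0 queue=[] holders={T1,T2,T3,T4}
Step 13: wait(T5) -> count=0 queue=[T5] holders={T1,T2,T3,T4}
Step 14: signal(T4) -> count=0 queue=[] holders={T1,T2,T3,T5}
Step 15: signal(T2) -> count=1 queue=[] holders={T1,T3,T5}
Step 16: wait(T4) -> count=0 queue=[] holders={T1,T3,T4,T5}
Step 17: wait(T2) -> count=0 queue=[T2] holders={T1,T3,T4,T5}
Step 18: signal(T4) -> count=0 queue=[] holders={T1,T2,T3,T5}
Step 19: signal(T5) -> count=1 queue=[] holders={T1,T2,T3}
Step 20: wait(T4) -> count=0 queue=[] holders={T1,T2,T3,T4}
Final holders: T1,T2,T3,T4

Answer: T1,T2,T3,T4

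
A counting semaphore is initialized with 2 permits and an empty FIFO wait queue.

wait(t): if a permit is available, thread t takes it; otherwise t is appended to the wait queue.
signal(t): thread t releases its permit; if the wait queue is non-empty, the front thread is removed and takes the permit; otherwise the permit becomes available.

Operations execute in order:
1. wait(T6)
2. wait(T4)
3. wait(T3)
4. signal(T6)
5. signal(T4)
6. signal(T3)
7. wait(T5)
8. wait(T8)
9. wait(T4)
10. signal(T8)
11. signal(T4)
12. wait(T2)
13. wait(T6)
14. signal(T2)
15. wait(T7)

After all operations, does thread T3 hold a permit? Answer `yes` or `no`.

Step 1: wait(T6) -> count=1 queue=[] holders={T6}
Step 2: wait(T4) -> count=0 queue=[] holders={T4,T6}
Step 3: wait(T3) -> count=0 queue=[T3] holders={T4,T6}
Step 4: signal(T6) -> count=0 queue=[] holders={T3,T4}
Step 5: signal(T4) -> count=1 queue=[] holders={T3}
Step 6: signal(T3) -> count=2 queue=[] holders={none}
Step 7: wait(T5) -> count=1 queue=[] holders={T5}
Step 8: wait(T8) -> count=0 queue=[] holders={T5,T8}
Step 9: wait(T4) -> count=0 queue=[T4] holders={T5,T8}
Step 10: signal(T8) -> count=0 queue=[] holders={T4,T5}
Step 11: signal(T4) -> count=1 queue=[] holders={T5}
Step 12: wait(T2) -> count=0 queue=[] holders={T2,T5}
Step 13: wait(T6) -> count=0 queue=[T6] holders={T2,T5}
Step 14: signal(T2) -> count=0 queue=[] holders={T5,T6}
Step 15: wait(T7) -> count=0 queue=[T7] holders={T5,T6}
Final holders: {T5,T6} -> T3 not in holders

Answer: no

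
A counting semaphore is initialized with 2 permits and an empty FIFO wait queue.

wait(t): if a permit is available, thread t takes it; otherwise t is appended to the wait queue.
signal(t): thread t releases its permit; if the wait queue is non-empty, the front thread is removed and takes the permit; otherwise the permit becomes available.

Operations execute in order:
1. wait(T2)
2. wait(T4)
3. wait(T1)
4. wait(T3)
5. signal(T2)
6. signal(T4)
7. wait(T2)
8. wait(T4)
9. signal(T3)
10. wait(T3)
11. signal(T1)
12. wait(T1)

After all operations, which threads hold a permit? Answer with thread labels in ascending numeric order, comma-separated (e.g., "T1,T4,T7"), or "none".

Answer: T2,T4

Derivation:
Step 1: wait(T2) -> count=1 queue=[] holders={T2}
Step 2: wait(T4) -> count=0 queue=[] holders={T2,T4}
Step 3: wait(T1) -> count=0 queue=[T1] holders={T2,T4}
Step 4: wait(T3) -> count=0 queue=[T1,T3] holders={T2,T4}
Step 5: signal(T2) -> count=0 queue=[T3] holders={T1,T4}
Step 6: signal(T4) -> count=0 queue=[] holders={T1,T3}
Step 7: wait(T2) -> count=0 queue=[T2] holders={T1,T3}
Step 8: wait(T4) -> count=0 queue=[T2,T4] holders={T1,T3}
Step 9: signal(T3) -> count=0 queue=[T4] holders={T1,T2}
Step 10: wait(T3) -> count=0 queue=[T4,T3] holders={T1,T2}
Step 11: signal(T1) -> count=0 queue=[T3] holders={T2,T4}
Step 12: wait(T1) -> count=0 queue=[T3,T1] holders={T2,T4}
Final holders: T2,T4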